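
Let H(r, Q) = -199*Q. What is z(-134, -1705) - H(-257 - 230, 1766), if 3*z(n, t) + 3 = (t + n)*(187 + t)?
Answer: 1281967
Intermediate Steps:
z(n, t) = -1 + (187 + t)*(n + t)/3 (z(n, t) = -1 + ((t + n)*(187 + t))/3 = -1 + ((n + t)*(187 + t))/3 = -1 + ((187 + t)*(n + t))/3 = -1 + (187 + t)*(n + t)/3)
z(-134, -1705) - H(-257 - 230, 1766) = (-1 + (⅓)*(-1705)² + (187/3)*(-134) + (187/3)*(-1705) + (⅓)*(-134)*(-1705)) - (-199)*1766 = (-1 + (⅓)*2907025 - 25058/3 - 318835/3 + 228470/3) - 1*(-351434) = (-1 + 2907025/3 - 25058/3 - 318835/3 + 228470/3) + 351434 = 930533 + 351434 = 1281967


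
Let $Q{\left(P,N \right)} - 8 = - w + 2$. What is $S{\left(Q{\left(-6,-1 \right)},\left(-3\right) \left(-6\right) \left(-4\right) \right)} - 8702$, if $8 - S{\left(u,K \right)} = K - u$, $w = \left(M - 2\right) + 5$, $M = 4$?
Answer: $-8619$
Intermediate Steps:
$w = 7$ ($w = \left(4 - 2\right) + 5 = 2 + 5 = 7$)
$Q{\left(P,N \right)} = 3$ ($Q{\left(P,N \right)} = 8 + \left(\left(-1\right) 7 + 2\right) = 8 + \left(-7 + 2\right) = 8 - 5 = 3$)
$S{\left(u,K \right)} = 8 + u - K$ ($S{\left(u,K \right)} = 8 - \left(K - u\right) = 8 + u - K$)
$S{\left(Q{\left(-6,-1 \right)},\left(-3\right) \left(-6\right) \left(-4\right) \right)} - 8702 = \left(8 + 3 - \left(-3\right) \left(-6\right) \left(-4\right)\right) - 8702 = \left(8 + 3 - 18 \left(-4\right)\right) - 8702 = \left(8 + 3 - -72\right) - 8702 = \left(8 + 3 + 72\right) - 8702 = 83 - 8702 = -8619$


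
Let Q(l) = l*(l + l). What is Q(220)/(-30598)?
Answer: -48400/15299 ≈ -3.1636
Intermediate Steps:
Q(l) = 2*l**2 (Q(l) = l*(2*l) = 2*l**2)
Q(220)/(-30598) = (2*220**2)/(-30598) = (2*48400)*(-1/30598) = 96800*(-1/30598) = -48400/15299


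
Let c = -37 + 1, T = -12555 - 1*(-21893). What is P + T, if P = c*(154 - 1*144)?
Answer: 8978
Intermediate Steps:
T = 9338 (T = -12555 + 21893 = 9338)
c = -36
P = -360 (P = -36*(154 - 1*144) = -36*(154 - 144) = -36*10 = -360)
P + T = -360 + 9338 = 8978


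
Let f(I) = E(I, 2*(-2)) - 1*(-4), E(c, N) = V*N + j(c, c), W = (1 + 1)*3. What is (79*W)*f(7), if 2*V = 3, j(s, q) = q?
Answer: 2370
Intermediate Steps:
W = 6 (W = 2*3 = 6)
V = 3/2 (V = (½)*3 = 3/2 ≈ 1.5000)
E(c, N) = c + 3*N/2 (E(c, N) = 3*N/2 + c = c + 3*N/2)
f(I) = -2 + I (f(I) = (I + 3*(2*(-2))/2) - 1*(-4) = (I + (3/2)*(-4)) + 4 = (I - 6) + 4 = (-6 + I) + 4 = -2 + I)
(79*W)*f(7) = (79*6)*(-2 + 7) = 474*5 = 2370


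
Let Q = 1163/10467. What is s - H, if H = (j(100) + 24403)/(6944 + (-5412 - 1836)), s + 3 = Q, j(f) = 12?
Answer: 11149/144 ≈ 77.424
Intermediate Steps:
Q = ⅑ (Q = 1163*(1/10467) = ⅑ ≈ 0.11111)
s = -26/9 (s = -3 + ⅑ = -26/9 ≈ -2.8889)
H = -1285/16 (H = (12 + 24403)/(6944 + (-5412 - 1836)) = 24415/(6944 - 7248) = 24415/(-304) = 24415*(-1/304) = -1285/16 ≈ -80.313)
s - H = -26/9 - 1*(-1285/16) = -26/9 + 1285/16 = 11149/144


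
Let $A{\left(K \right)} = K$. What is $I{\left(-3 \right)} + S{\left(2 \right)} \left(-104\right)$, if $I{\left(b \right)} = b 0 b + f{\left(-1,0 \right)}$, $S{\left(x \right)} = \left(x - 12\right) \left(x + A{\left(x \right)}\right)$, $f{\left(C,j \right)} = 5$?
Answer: $4165$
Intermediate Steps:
$S{\left(x \right)} = 2 x \left(-12 + x\right)$ ($S{\left(x \right)} = \left(x - 12\right) \left(x + x\right) = \left(-12 + x\right) 2 x = 2 x \left(-12 + x\right)$)
$I{\left(b \right)} = 5$ ($I{\left(b \right)} = b 0 b + 5 = b 0 + 5 = 0 + 5 = 5$)
$I{\left(-3 \right)} + S{\left(2 \right)} \left(-104\right) = 5 + 2 \cdot 2 \left(-12 + 2\right) \left(-104\right) = 5 + 2 \cdot 2 \left(-10\right) \left(-104\right) = 5 - -4160 = 5 + 4160 = 4165$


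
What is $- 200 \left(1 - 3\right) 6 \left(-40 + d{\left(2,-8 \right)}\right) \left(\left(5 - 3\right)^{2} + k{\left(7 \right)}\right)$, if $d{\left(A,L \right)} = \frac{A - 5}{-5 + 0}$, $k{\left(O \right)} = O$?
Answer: $-1040160$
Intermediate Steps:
$d{\left(A,L \right)} = 1 - \frac{A}{5}$ ($d{\left(A,L \right)} = \frac{-5 + A}{-5} = \left(-5 + A\right) \left(- \frac{1}{5}\right) = 1 - \frac{A}{5}$)
$- 200 \left(1 - 3\right) 6 \left(-40 + d{\left(2,-8 \right)}\right) \left(\left(5 - 3\right)^{2} + k{\left(7 \right)}\right) = - 200 \left(1 - 3\right) 6 \left(-40 + \left(1 - \frac{2}{5}\right)\right) \left(\left(5 - 3\right)^{2} + 7\right) = - 200 \left(\left(-2\right) 6\right) \left(-40 + \left(1 - \frac{2}{5}\right)\right) \left(2^{2} + 7\right) = \left(-200\right) \left(-12\right) \left(-40 + \frac{3}{5}\right) \left(4 + 7\right) = 2400 \left(\left(- \frac{197}{5}\right) 11\right) = 2400 \left(- \frac{2167}{5}\right) = -1040160$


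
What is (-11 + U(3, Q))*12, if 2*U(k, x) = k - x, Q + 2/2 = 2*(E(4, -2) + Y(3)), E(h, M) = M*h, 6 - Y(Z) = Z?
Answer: -48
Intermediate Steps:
Y(Z) = 6 - Z
Q = -11 (Q = -1 + 2*(-2*4 + (6 - 1*3)) = -1 + 2*(-8 + (6 - 3)) = -1 + 2*(-8 + 3) = -1 + 2*(-5) = -1 - 10 = -11)
U(k, x) = k/2 - x/2 (U(k, x) = (k - x)/2 = k/2 - x/2)
(-11 + U(3, Q))*12 = (-11 + ((½)*3 - ½*(-11)))*12 = (-11 + (3/2 + 11/2))*12 = (-11 + 7)*12 = -4*12 = -48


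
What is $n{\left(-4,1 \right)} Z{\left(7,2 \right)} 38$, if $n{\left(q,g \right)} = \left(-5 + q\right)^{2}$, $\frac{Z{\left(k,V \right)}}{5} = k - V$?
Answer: $76950$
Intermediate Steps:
$Z{\left(k,V \right)} = - 5 V + 5 k$ ($Z{\left(k,V \right)} = 5 \left(k - V\right) = - 5 V + 5 k$)
$n{\left(-4,1 \right)} Z{\left(7,2 \right)} 38 = \left(-5 - 4\right)^{2} \left(\left(-5\right) 2 + 5 \cdot 7\right) 38 = \left(-9\right)^{2} \left(-10 + 35\right) 38 = 81 \cdot 25 \cdot 38 = 2025 \cdot 38 = 76950$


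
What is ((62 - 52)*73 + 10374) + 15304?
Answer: 26408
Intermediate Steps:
((62 - 52)*73 + 10374) + 15304 = (10*73 + 10374) + 15304 = (730 + 10374) + 15304 = 11104 + 15304 = 26408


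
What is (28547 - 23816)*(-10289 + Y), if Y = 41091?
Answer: 145724262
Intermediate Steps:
(28547 - 23816)*(-10289 + Y) = (28547 - 23816)*(-10289 + 41091) = 4731*30802 = 145724262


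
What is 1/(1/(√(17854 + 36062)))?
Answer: 2*√13479 ≈ 232.20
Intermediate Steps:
1/(1/(√(17854 + 36062))) = 1/(1/(√53916)) = 1/(1/(2*√13479)) = 1/(√13479/26958) = 2*√13479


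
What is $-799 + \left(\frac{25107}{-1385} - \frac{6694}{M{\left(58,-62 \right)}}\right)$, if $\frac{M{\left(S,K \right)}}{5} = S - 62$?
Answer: $- \frac{267265}{554} \approx -482.43$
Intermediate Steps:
$M{\left(S,K \right)} = -310 + 5 S$ ($M{\left(S,K \right)} = 5 \left(S - 62\right) = 5 \left(-62 + S\right) = -310 + 5 S$)
$-799 + \left(\frac{25107}{-1385} - \frac{6694}{M{\left(58,-62 \right)}}\right) = -799 - \left(\frac{25107}{1385} + \frac{6694}{-310 + 5 \cdot 58}\right) = -799 - \left(\frac{25107}{1385} + \frac{6694}{-310 + 290}\right) = -799 - \left(\frac{25107}{1385} + \frac{6694}{-20}\right) = -799 - - \frac{175381}{554} = -799 + \left(- \frac{25107}{1385} + \frac{3347}{10}\right) = -799 + \frac{175381}{554} = - \frac{267265}{554}$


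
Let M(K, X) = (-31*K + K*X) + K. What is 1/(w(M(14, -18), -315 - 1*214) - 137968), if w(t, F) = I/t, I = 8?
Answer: -84/11589313 ≈ -7.2481e-6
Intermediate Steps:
M(K, X) = -30*K + K*X
w(t, F) = 8/t
1/(w(M(14, -18), -315 - 1*214) - 137968) = 1/(8/((14*(-30 - 18))) - 137968) = 1/(8/((14*(-48))) - 137968) = 1/(8/(-672) - 137968) = 1/(8*(-1/672) - 137968) = 1/(-1/84 - 137968) = 1/(-11589313/84) = -84/11589313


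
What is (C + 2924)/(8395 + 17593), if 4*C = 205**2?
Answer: 53721/103952 ≈ 0.51679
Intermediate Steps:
C = 42025/4 (C = (1/4)*205**2 = (1/4)*42025 = 42025/4 ≈ 10506.)
(C + 2924)/(8395 + 17593) = (42025/4 + 2924)/(8395 + 17593) = (53721/4)/25988 = (53721/4)*(1/25988) = 53721/103952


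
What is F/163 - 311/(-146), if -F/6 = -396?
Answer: 397589/23798 ≈ 16.707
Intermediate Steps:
F = 2376 (F = -6*(-396) = 2376)
F/163 - 311/(-146) = 2376/163 - 311/(-146) = 2376*(1/163) - 311*(-1/146) = 2376/163 + 311/146 = 397589/23798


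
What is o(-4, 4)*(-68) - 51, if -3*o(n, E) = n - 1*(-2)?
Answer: -289/3 ≈ -96.333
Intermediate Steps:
o(n, E) = -2/3 - n/3 (o(n, E) = -(n - 1*(-2))/3 = -(n + 2)/3 = -(2 + n)/3 = -2/3 - n/3)
o(-4, 4)*(-68) - 51 = (-2/3 - 1/3*(-4))*(-68) - 51 = (-2/3 + 4/3)*(-68) - 51 = (2/3)*(-68) - 51 = -136/3 - 51 = -289/3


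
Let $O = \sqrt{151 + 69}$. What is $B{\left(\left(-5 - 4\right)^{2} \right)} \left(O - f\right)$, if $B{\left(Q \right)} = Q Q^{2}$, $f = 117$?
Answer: $-62178597 + 1062882 \sqrt{55} \approx -5.4296 \cdot 10^{7}$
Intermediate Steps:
$O = 2 \sqrt{55}$ ($O = \sqrt{220} = 2 \sqrt{55} \approx 14.832$)
$B{\left(Q \right)} = Q^{3}$
$B{\left(\left(-5 - 4\right)^{2} \right)} \left(O - f\right) = \left(\left(-5 - 4\right)^{2}\right)^{3} \left(2 \sqrt{55} - 117\right) = \left(\left(-9\right)^{2}\right)^{3} \left(2 \sqrt{55} - 117\right) = 81^{3} \left(-117 + 2 \sqrt{55}\right) = 531441 \left(-117 + 2 \sqrt{55}\right) = -62178597 + 1062882 \sqrt{55}$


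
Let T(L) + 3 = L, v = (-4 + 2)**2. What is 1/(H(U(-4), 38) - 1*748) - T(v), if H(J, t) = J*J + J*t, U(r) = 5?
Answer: -534/533 ≈ -1.0019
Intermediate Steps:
H(J, t) = J**2 + J*t
v = 4 (v = (-2)**2 = 4)
T(L) = -3 + L
1/(H(U(-4), 38) - 1*748) - T(v) = 1/(5*(5 + 38) - 1*748) - (-3 + 4) = 1/(5*43 - 748) - 1*1 = 1/(215 - 748) - 1 = 1/(-533) - 1 = -1/533 - 1 = -534/533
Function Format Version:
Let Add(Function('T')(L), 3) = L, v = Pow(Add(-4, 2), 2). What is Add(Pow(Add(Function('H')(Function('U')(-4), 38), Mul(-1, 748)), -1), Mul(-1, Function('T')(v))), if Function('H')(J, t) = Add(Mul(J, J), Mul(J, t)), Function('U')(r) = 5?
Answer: Rational(-534, 533) ≈ -1.0019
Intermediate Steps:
Function('H')(J, t) = Add(Pow(J, 2), Mul(J, t))
v = 4 (v = Pow(-2, 2) = 4)
Function('T')(L) = Add(-3, L)
Add(Pow(Add(Function('H')(Function('U')(-4), 38), Mul(-1, 748)), -1), Mul(-1, Function('T')(v))) = Add(Pow(Add(Mul(5, Add(5, 38)), Mul(-1, 748)), -1), Mul(-1, Add(-3, 4))) = Add(Pow(Add(Mul(5, 43), -748), -1), Mul(-1, 1)) = Add(Pow(Add(215, -748), -1), -1) = Add(Pow(-533, -1), -1) = Add(Rational(-1, 533), -1) = Rational(-534, 533)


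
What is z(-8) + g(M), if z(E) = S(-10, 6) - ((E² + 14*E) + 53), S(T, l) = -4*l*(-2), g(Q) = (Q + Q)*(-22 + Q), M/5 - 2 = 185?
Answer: 1707353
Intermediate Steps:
M = 935 (M = 10 + 5*185 = 10 + 925 = 935)
g(Q) = 2*Q*(-22 + Q) (g(Q) = (2*Q)*(-22 + Q) = 2*Q*(-22 + Q))
S(T, l) = 8*l
z(E) = -5 - E² - 14*E (z(E) = 8*6 - ((E² + 14*E) + 53) = 48 - (53 + E² + 14*E) = 48 + (-53 - E² - 14*E) = -5 - E² - 14*E)
z(-8) + g(M) = (-5 - 1*(-8)² - 14*(-8)) + 2*935*(-22 + 935) = (-5 - 1*64 + 112) + 2*935*913 = (-5 - 64 + 112) + 1707310 = 43 + 1707310 = 1707353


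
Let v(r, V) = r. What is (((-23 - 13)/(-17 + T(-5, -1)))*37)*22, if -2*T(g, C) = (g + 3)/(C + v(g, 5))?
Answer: 175824/103 ≈ 1707.0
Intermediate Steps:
T(g, C) = -(3 + g)/(2*(C + g)) (T(g, C) = -(g + 3)/(2*(C + g)) = -(3 + g)/(2*(C + g)))
(((-23 - 13)/(-17 + T(-5, -1)))*37)*22 = (((-23 - 13)/(-17 + (-3 - 1*(-5))/(2*(-1 - 5))))*37)*22 = (-36/(-17 + (½)*(-3 + 5)/(-6))*37)*22 = (-36/(-17 + (½)*(-⅙)*2)*37)*22 = (-36/(-17 - ⅙)*37)*22 = (-36/(-103/6)*37)*22 = (-36*(-6/103)*37)*22 = ((216/103)*37)*22 = (7992/103)*22 = 175824/103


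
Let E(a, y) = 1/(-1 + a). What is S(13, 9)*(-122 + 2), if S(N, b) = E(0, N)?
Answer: 120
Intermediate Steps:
S(N, b) = -1 (S(N, b) = 1/(-1 + 0) = 1/(-1) = -1)
S(13, 9)*(-122 + 2) = -(-122 + 2) = -1*(-120) = 120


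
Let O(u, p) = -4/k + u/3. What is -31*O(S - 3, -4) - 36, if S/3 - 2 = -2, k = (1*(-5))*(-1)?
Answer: 99/5 ≈ 19.800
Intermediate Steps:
k = 5 (k = -5*(-1) = 5)
S = 0 (S = 6 + 3*(-2) = 6 - 6 = 0)
O(u, p) = -4/5 + u/3
-31*O(S - 3, -4) - 36 = -31*(-4/5 + (0 - 3)/3) - 36 = -31*(-4/5 + (1/3)*(-3)) - 36 = -31*(-4/5 - 1) - 36 = -31*(-9/5) - 36 = 279/5 - 36 = 99/5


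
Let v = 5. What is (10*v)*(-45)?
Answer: -2250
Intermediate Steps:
(10*v)*(-45) = (10*5)*(-45) = 50*(-45) = -2250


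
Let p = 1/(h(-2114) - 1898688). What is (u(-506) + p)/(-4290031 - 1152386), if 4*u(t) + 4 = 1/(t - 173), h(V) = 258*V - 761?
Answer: 6642690053/36138968535504492 ≈ 1.8381e-7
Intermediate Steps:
h(V) = -761 + 258*V
u(t) = -1 + 1/(4*(-173 + t)) (u(t) = -1 + 1/(4*(t - 173)) = -1 + 1/(4*(-173 + t)))
p = -1/2444861 (p = 1/((-761 + 258*(-2114)) - 1898688) = 1/((-761 - 545412) - 1898688) = 1/(-546173 - 1898688) = 1/(-2444861) = -1/2444861 ≈ -4.0902e-7)
(u(-506) + p)/(-4290031 - 1152386) = ((693/4 - 1*(-506))/(-173 - 506) - 1/2444861)/(-4290031 - 1152386) = ((693/4 + 506)/(-679) - 1/2444861)/(-5442417) = (-1/679*2717/4 - 1/2444861)*(-1/5442417) = (-2717/2716 - 1/2444861)*(-1/5442417) = -6642690053/6640242476*(-1/5442417) = 6642690053/36138968535504492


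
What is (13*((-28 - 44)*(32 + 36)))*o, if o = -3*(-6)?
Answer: -1145664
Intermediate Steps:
o = 18
(13*((-28 - 44)*(32 + 36)))*o = (13*((-28 - 44)*(32 + 36)))*18 = (13*(-72*68))*18 = (13*(-4896))*18 = -63648*18 = -1145664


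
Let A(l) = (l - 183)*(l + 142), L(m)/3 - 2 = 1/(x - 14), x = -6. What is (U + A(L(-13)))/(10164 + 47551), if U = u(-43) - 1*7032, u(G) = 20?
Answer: -13281451/23086000 ≈ -0.57530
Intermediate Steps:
L(m) = 117/20 (L(m) = 6 + 3/(-6 - 14) = 6 + 3/(-20) = 6 + 3*(-1/20) = 6 - 3/20 = 117/20)
A(l) = (-183 + l)*(142 + l)
U = -7012 (U = 20 - 1*7032 = 20 - 7032 = -7012)
(U + A(L(-13)))/(10164 + 47551) = (-7012 + (-25986 + (117/20)**2 - 41*117/20))/(10164 + 47551) = (-7012 + (-25986 + 13689/400 - 4797/20))/57715 = (-7012 - 10476651/400)*(1/57715) = -13281451/400*1/57715 = -13281451/23086000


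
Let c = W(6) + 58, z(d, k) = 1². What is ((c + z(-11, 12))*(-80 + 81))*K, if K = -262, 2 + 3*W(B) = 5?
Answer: -15720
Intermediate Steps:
z(d, k) = 1
W(B) = 1 (W(B) = -⅔ + (⅓)*5 = -⅔ + 5/3 = 1)
c = 59 (c = 1 + 58 = 59)
((c + z(-11, 12))*(-80 + 81))*K = ((59 + 1)*(-80 + 81))*(-262) = (60*1)*(-262) = 60*(-262) = -15720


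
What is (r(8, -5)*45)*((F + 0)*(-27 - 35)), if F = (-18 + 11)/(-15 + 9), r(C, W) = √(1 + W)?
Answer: -6510*I ≈ -6510.0*I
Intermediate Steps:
F = 7/6 (F = -7/(-6) = -7*(-⅙) = 7/6 ≈ 1.1667)
(r(8, -5)*45)*((F + 0)*(-27 - 35)) = (√(1 - 5)*45)*((7/6 + 0)*(-27 - 35)) = (√(-4)*45)*((7/6)*(-62)) = ((2*I)*45)*(-217/3) = (90*I)*(-217/3) = -6510*I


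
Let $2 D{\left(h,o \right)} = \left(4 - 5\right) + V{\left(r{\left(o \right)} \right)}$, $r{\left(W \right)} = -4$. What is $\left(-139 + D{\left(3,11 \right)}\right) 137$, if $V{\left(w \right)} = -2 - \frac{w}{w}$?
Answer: $-19317$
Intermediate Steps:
$V{\left(w \right)} = -3$ ($V{\left(w \right)} = -2 - 1 = -3$)
$D{\left(h,o \right)} = -2$ ($D{\left(h,o \right)} = \frac{\left(4 - 5\right) - 3}{2} = \frac{-1 - 3}{2} = \frac{1}{2} \left(-4\right) = -2$)
$\left(-139 + D{\left(3,11 \right)}\right) 137 = \left(-139 - 2\right) 137 = \left(-141\right) 137 = -19317$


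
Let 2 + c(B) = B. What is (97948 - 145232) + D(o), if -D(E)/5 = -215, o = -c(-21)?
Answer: -46209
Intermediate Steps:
c(B) = -2 + B
o = 23 (o = -(-2 - 21) = -1*(-23) = 23)
D(E) = 1075 (D(E) = -5*(-215) = 1075)
(97948 - 145232) + D(o) = (97948 - 145232) + 1075 = -47284 + 1075 = -46209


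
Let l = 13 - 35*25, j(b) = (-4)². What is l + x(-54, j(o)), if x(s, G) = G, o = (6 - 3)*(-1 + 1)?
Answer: -846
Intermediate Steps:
o = 0 (o = 3*0 = 0)
j(b) = 16
l = -862 (l = 13 - 875 = -862)
l + x(-54, j(o)) = -862 + 16 = -846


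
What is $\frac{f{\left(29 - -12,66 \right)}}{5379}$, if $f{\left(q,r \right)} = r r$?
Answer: $\frac{132}{163} \approx 0.80982$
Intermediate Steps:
$f{\left(q,r \right)} = r^{2}$
$\frac{f{\left(29 - -12,66 \right)}}{5379} = \frac{66^{2}}{5379} = 4356 \cdot \frac{1}{5379} = \frac{132}{163}$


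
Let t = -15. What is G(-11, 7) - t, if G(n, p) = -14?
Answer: 1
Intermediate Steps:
G(-11, 7) - t = -14 - 1*(-15) = -14 + 15 = 1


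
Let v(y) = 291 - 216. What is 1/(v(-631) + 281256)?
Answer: 1/281331 ≈ 3.5545e-6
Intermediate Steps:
v(y) = 75
1/(v(-631) + 281256) = 1/(75 + 281256) = 1/281331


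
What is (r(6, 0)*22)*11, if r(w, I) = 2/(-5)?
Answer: -484/5 ≈ -96.800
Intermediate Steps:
r(w, I) = -2/5 (r(w, I) = 2*(-1/5) = -2/5)
(r(6, 0)*22)*11 = -2/5*22*11 = -44/5*11 = -484/5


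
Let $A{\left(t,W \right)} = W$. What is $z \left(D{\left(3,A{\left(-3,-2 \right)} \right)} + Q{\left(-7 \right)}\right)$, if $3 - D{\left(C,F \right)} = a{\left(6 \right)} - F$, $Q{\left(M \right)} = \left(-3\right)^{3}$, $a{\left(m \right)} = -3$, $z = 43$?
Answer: $-989$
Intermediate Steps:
$Q{\left(M \right)} = -27$
$D{\left(C,F \right)} = 6 + F$ ($D{\left(C,F \right)} = 3 - \left(-3 - F\right) = 3 + \left(3 + F\right) = 6 + F$)
$z \left(D{\left(3,A{\left(-3,-2 \right)} \right)} + Q{\left(-7 \right)}\right) = 43 \left(\left(6 - 2\right) - 27\right) = 43 \left(4 - 27\right) = 43 \left(-23\right) = -989$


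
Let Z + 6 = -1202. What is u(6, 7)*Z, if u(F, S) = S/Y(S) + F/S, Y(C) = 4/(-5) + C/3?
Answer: -1054584/161 ≈ -6550.2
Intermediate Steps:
Y(C) = -⅘ + C/3 (Y(C) = 4*(-⅕) + C*(⅓) = -⅘ + C/3)
Z = -1208 (Z = -6 - 1202 = -1208)
u(F, S) = F/S + S/(-⅘ + S/3) (u(F, S) = S/(-⅘ + S/3) + F/S = F/S + S/(-⅘ + S/3))
u(6, 7)*Z = ((15*7² + 6*(-12 + 5*7))/(7*(-12 + 5*7)))*(-1208) = ((15*49 + 6*(-12 + 35))/(7*(-12 + 35)))*(-1208) = ((⅐)*(735 + 6*23)/23)*(-1208) = ((⅐)*(1/23)*(735 + 138))*(-1208) = ((⅐)*(1/23)*873)*(-1208) = (873/161)*(-1208) = -1054584/161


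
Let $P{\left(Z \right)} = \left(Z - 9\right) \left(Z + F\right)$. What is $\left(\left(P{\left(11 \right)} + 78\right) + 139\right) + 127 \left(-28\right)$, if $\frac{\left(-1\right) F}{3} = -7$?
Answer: $-3275$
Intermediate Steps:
$F = 21$ ($F = \left(-3\right) \left(-7\right) = 21$)
$P{\left(Z \right)} = \left(-9 + Z\right) \left(21 + Z\right)$ ($P{\left(Z \right)} = \left(Z - 9\right) \left(Z + 21\right) = \left(-9 + Z\right) \left(21 + Z\right)$)
$\left(\left(P{\left(11 \right)} + 78\right) + 139\right) + 127 \left(-28\right) = \left(\left(\left(-189 + 11^{2} + 12 \cdot 11\right) + 78\right) + 139\right) + 127 \left(-28\right) = \left(\left(\left(-189 + 121 + 132\right) + 78\right) + 139\right) - 3556 = \left(\left(64 + 78\right) + 139\right) - 3556 = \left(142 + 139\right) - 3556 = 281 - 3556 = -3275$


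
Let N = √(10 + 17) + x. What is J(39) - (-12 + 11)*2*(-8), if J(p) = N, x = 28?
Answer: 12 + 3*√3 ≈ 17.196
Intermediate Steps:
N = 28 + 3*√3 (N = √(10 + 17) + 28 = √27 + 28 = 3*√3 + 28 = 28 + 3*√3 ≈ 33.196)
J(p) = 28 + 3*√3
J(39) - (-12 + 11)*2*(-8) = (28 + 3*√3) - (-12 + 11)*2*(-8) = (28 + 3*√3) - (-1)*(-16) = (28 + 3*√3) - 1*16 = (28 + 3*√3) - 16 = 12 + 3*√3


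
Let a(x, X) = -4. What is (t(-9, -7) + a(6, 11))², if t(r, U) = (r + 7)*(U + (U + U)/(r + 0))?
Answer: 3844/81 ≈ 47.457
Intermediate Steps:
t(r, U) = (7 + r)*(U + 2*U/r) (t(r, U) = (7 + r)*(U + (2*U)/r) = (7 + r)*(U + 2*U/r))
(t(-9, -7) + a(6, 11))² = (-7*(14 - 9*(9 - 9))/(-9) - 4)² = (-7*(-⅑)*(14 - 9*0) - 4)² = (-7*(-⅑)*(14 + 0) - 4)² = (-7*(-⅑)*14 - 4)² = (98/9 - 4)² = (62/9)² = 3844/81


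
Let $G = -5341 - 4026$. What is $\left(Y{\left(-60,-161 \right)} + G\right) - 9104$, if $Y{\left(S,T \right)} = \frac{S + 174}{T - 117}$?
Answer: $- \frac{2567526}{139} \approx -18471.0$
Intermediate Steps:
$Y{\left(S,T \right)} = \frac{174 + S}{-117 + T}$
$G = -9367$
$\left(Y{\left(-60,-161 \right)} + G\right) - 9104 = \left(\frac{174 - 60}{-117 - 161} - 9367\right) - 9104 = \left(\frac{1}{-278} \cdot 114 - 9367\right) - 9104 = \left(\left(- \frac{1}{278}\right) 114 - 9367\right) - 9104 = \left(- \frac{57}{139} - 9367\right) - 9104 = - \frac{1302070}{139} - 9104 = - \frac{2567526}{139}$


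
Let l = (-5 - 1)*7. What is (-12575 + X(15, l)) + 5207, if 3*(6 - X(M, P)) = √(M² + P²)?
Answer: -7362 - √221 ≈ -7376.9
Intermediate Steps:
l = -42 (l = -6*7 = -42)
X(M, P) = 6 - √(M² + P²)/3
(-12575 + X(15, l)) + 5207 = (-12575 + (6 - √(15² + (-42)²)/3)) + 5207 = (-12575 + (6 - √(225 + 1764)/3)) + 5207 = (-12575 + (6 - √221)) + 5207 = (-12569 - √221) + 5207 = -7362 - √221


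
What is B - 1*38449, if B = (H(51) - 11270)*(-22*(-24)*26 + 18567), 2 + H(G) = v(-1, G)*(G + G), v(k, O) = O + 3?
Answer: -186186829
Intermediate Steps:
v(k, O) = 3 + O
H(G) = -2 + 2*G*(3 + G) (H(G) = -2 + (3 + G)*(G + G) = -2 + (3 + G)*(2*G) = -2 + 2*G*(3 + G))
B = -186148380 (B = ((-2 + 2*51*(3 + 51)) - 11270)*(-22*(-24)*26 + 18567) = ((-2 + 2*51*54) - 11270)*(528*26 + 18567) = ((-2 + 5508) - 11270)*(13728 + 18567) = (5506 - 11270)*32295 = -5764*32295 = -186148380)
B - 1*38449 = -186148380 - 1*38449 = -186148380 - 38449 = -186186829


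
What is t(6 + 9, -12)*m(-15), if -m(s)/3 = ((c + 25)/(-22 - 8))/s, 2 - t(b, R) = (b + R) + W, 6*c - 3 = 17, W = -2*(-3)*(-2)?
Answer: -187/90 ≈ -2.0778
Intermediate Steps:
W = -12 (W = 6*(-2) = -12)
c = 10/3 (c = ½ + (⅙)*17 = ½ + 17/6 = 10/3 ≈ 3.3333)
t(b, R) = 14 - R - b (t(b, R) = 2 - ((b + R) - 12) = 2 - ((R + b) - 12) = 2 - (-12 + R + b) = 2 + (12 - R - b) = 14 - R - b)
m(s) = 17/(6*s) (m(s) = -3*(10/3 + 25)/(-22 - 8)/s = -3*(85/3)/(-30)/s = -3*(85/3)*(-1/30)/s = -(-17)/(6*s) = 17/(6*s))
t(6 + 9, -12)*m(-15) = (14 - 1*(-12) - (6 + 9))*((17/6)/(-15)) = (14 + 12 - 1*15)*((17/6)*(-1/15)) = (14 + 12 - 15)*(-17/90) = 11*(-17/90) = -187/90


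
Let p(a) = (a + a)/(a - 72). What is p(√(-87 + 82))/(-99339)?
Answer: -10/515470071 + 48*I*√5/171823357 ≈ -1.94e-8 + 6.2466e-7*I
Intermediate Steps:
p(a) = 2*a/(-72 + a) (p(a) = (2*a)/(-72 + a) = 2*a/(-72 + a))
p(√(-87 + 82))/(-99339) = (2*√(-87 + 82)/(-72 + √(-87 + 82)))/(-99339) = (2*√(-5)/(-72 + √(-5)))*(-1/99339) = (2*(I*√5)/(-72 + I*√5))*(-1/99339) = (2*I*√5/(-72 + I*√5))*(-1/99339) = -2*I*√5/(99339*(-72 + I*√5))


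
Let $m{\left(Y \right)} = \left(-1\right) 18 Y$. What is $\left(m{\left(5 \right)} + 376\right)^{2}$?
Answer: $81796$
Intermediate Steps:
$m{\left(Y \right)} = - 18 Y$
$\left(m{\left(5 \right)} + 376\right)^{2} = \left(\left(-18\right) 5 + 376\right)^{2} = \left(-90 + 376\right)^{2} = 286^{2} = 81796$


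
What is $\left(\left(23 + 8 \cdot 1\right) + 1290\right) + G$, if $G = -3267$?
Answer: $-1946$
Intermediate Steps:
$\left(\left(23 + 8 \cdot 1\right) + 1290\right) + G = \left(\left(23 + 8 \cdot 1\right) + 1290\right) - 3267 = \left(\left(23 + 8\right) + 1290\right) - 3267 = \left(31 + 1290\right) - 3267 = 1321 - 3267 = -1946$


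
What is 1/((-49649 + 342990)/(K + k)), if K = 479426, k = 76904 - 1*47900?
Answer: 508430/293341 ≈ 1.7332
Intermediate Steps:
k = 29004 (k = 76904 - 47900 = 29004)
1/((-49649 + 342990)/(K + k)) = 1/((-49649 + 342990)/(479426 + 29004)) = 1/(293341/508430) = 508430/293341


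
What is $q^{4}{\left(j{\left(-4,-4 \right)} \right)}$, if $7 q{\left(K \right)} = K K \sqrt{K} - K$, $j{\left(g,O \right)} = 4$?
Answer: $256$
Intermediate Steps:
$q{\left(K \right)} = - \frac{K}{7} + \frac{K^{\frac{5}{2}}}{7}$ ($q{\left(K \right)} = \frac{K K \sqrt{K} - K}{7} = \frac{K^{2} \sqrt{K} - K}{7} = \frac{K^{\frac{5}{2}} - K}{7} = - \frac{K}{7} + \frac{K^{\frac{5}{2}}}{7}$)
$q^{4}{\left(j{\left(-4,-4 \right)} \right)} = \left(\left(- \frac{1}{7}\right) 4 + \frac{4^{\frac{5}{2}}}{7}\right)^{4} = \left(- \frac{4}{7} + \frac{1}{7} \cdot 32\right)^{4} = \left(- \frac{4}{7} + \frac{32}{7}\right)^{4} = 4^{4} = 256$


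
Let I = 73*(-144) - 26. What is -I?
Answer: 10538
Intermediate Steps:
I = -10538 (I = -10512 - 26 = -10538)
-I = -1*(-10538) = 10538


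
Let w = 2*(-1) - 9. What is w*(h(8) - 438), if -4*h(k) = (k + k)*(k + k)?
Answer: 5522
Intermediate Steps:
h(k) = -k² (h(k) = -(k + k)*(k + k)/4 = -2*k*2*k/4 = -k²)
w = -11 (w = -2 - 9 = -11)
w*(h(8) - 438) = -11*(-1*8² - 438) = -11*(-1*64 - 438) = -11*(-64 - 438) = -11*(-502) = 5522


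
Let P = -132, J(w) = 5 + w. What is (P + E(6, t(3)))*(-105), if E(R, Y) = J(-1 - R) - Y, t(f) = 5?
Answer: 14595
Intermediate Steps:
E(R, Y) = 4 - R - Y (E(R, Y) = (5 + (-1 - R)) - Y = (4 - R) - Y = 4 - R - Y)
(P + E(6, t(3)))*(-105) = (-132 + (4 - 1*6 - 1*5))*(-105) = (-132 + (4 - 6 - 5))*(-105) = (-132 - 7)*(-105) = -139*(-105) = 14595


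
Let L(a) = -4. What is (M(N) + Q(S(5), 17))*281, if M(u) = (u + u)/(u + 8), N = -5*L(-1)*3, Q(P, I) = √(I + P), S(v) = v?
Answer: 8430/17 + 281*√22 ≈ 1813.9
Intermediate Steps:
N = 60 (N = -5*(-4)*3 = 20*3 = 60)
M(u) = 2*u/(8 + u) (M(u) = (2*u)/(8 + u) = 2*u/(8 + u))
(M(N) + Q(S(5), 17))*281 = (2*60/(8 + 60) + √(17 + 5))*281 = (2*60/68 + √22)*281 = (2*60*(1/68) + √22)*281 = (30/17 + √22)*281 = 8430/17 + 281*√22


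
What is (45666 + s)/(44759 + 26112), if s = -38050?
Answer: 7616/70871 ≈ 0.10746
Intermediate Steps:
(45666 + s)/(44759 + 26112) = (45666 - 38050)/(44759 + 26112) = 7616/70871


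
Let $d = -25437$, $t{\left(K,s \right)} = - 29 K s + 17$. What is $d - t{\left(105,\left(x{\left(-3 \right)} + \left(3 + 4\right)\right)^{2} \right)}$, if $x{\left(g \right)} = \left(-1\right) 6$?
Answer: $-22409$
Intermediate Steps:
$x{\left(g \right)} = -6$
$t{\left(K,s \right)} = 17 - 29 K s$ ($t{\left(K,s \right)} = - 29 K s + 17 = 17 - 29 K s$)
$d - t{\left(105,\left(x{\left(-3 \right)} + \left(3 + 4\right)\right)^{2} \right)} = -25437 - \left(17 - 3045 \left(-6 + \left(3 + 4\right)\right)^{2}\right) = -25437 - \left(17 - 3045 \left(-6 + 7\right)^{2}\right) = -25437 - \left(17 - 3045 \cdot 1^{2}\right) = -25437 - \left(17 - 3045 \cdot 1\right) = -25437 - \left(17 - 3045\right) = -25437 - -3028 = -25437 + 3028 = -22409$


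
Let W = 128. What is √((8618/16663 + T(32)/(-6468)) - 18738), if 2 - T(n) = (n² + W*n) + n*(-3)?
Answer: I*√123378953183011042/2566102 ≈ 136.88*I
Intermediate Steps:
T(n) = 2 - n² - 125*n (T(n) = 2 - ((n² + 128*n) + n*(-3)) = 2 - ((n² + 128*n) - 3*n) = 2 - (n² + 125*n) = 2 + (-n² - 125*n) = 2 - n² - 125*n)
√((8618/16663 + T(32)/(-6468)) - 18738) = √((8618/16663 + (2 - 1*32² - 125*32)/(-6468)) - 18738) = √((8618*(1/16663) + (2 - 1*1024 - 4000)*(-1/6468)) - 18738) = √((8618/16663 + (2 - 1024 - 4000)*(-1/6468)) - 18738) = √((8618/16663 - 5022*(-1/6468)) - 18738) = √((8618/16663 + 837/1078) - 18738) = √(23237135/17962714 - 18738) = √(-336562097797/17962714) = I*√123378953183011042/2566102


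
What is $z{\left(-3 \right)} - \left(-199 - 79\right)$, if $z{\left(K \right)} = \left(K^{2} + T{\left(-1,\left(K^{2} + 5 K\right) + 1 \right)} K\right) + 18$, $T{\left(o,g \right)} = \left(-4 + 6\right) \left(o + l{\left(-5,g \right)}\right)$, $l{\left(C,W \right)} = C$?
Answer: $341$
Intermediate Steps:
$T{\left(o,g \right)} = -10 + 2 o$ ($T{\left(o,g \right)} = \left(-4 + 6\right) \left(o - 5\right) = 2 \left(-5 + o\right) = -10 + 2 o$)
$z{\left(K \right)} = 18 + K^{2} - 12 K$ ($z{\left(K \right)} = \left(K^{2} + \left(-10 + 2 \left(-1\right)\right) K\right) + 18 = \left(K^{2} + \left(-10 - 2\right) K\right) + 18 = \left(K^{2} - 12 K\right) + 18 = 18 + K^{2} - 12 K$)
$z{\left(-3 \right)} - \left(-199 - 79\right) = \left(18 + \left(-3\right)^{2} - -36\right) - \left(-199 - 79\right) = \left(18 + 9 + 36\right) - \left(-199 - 79\right) = 63 - -278 = 63 + 278 = 341$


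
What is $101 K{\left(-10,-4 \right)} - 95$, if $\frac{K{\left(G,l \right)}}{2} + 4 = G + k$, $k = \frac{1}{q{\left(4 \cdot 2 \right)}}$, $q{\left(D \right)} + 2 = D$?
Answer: $- \frac{8668}{3} \approx -2889.3$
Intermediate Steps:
$q{\left(D \right)} = -2 + D$
$k = \frac{1}{6}$ ($k = \frac{1}{-2 + 4 \cdot 2} = \frac{1}{-2 + 8} = \frac{1}{6} \approx 0.16667$)
$K{\left(G,l \right)} = - \frac{23}{3} + 2 G$ ($K{\left(G,l \right)} = -8 + 2 \left(G + \frac{1}{6}\right) = -8 + 2 \left(\frac{1}{6} + G\right) = -8 + \left(\frac{1}{3} + 2 G\right) = - \frac{23}{3} + 2 G$)
$101 K{\left(-10,-4 \right)} - 95 = 101 \left(- \frac{23}{3} + 2 \left(-10\right)\right) - 95 = 101 \left(- \frac{23}{3} - 20\right) - 95 = 101 \left(- \frac{83}{3}\right) - 95 = - \frac{8383}{3} - 95 = - \frac{8668}{3}$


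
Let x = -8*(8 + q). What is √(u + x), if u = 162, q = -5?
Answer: √138 ≈ 11.747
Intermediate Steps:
x = -24 (x = -8*(8 - 5) = -8*3 = -24)
√(u + x) = √(162 - 24) = √138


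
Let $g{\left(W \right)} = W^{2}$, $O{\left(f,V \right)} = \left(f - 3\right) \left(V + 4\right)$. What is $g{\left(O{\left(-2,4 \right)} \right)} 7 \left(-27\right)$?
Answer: $-302400$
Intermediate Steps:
$O{\left(f,V \right)} = \left(-3 + f\right) \left(4 + V\right)$
$g{\left(O{\left(-2,4 \right)} \right)} 7 \left(-27\right) = \left(-12 - 12 + 4 \left(-2\right) + 4 \left(-2\right)\right)^{2} \cdot 7 \left(-27\right) = \left(-12 - 12 - 8 - 8\right)^{2} \cdot 7 \left(-27\right) = \left(-40\right)^{2} \cdot 7 \left(-27\right) = 1600 \cdot 7 \left(-27\right) = 11200 \left(-27\right) = -302400$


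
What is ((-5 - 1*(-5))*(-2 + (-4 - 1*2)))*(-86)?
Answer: 0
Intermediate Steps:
((-5 - 1*(-5))*(-2 + (-4 - 1*2)))*(-86) = ((-5 + 5)*(-2 + (-4 - 2)))*(-86) = (0*(-2 - 6))*(-86) = (0*(-8))*(-86) = 0*(-86) = 0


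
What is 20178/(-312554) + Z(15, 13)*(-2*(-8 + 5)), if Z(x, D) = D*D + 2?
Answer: 160330113/156277 ≈ 1025.9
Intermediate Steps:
Z(x, D) = 2 + D² (Z(x, D) = D² + 2 = 2 + D²)
20178/(-312554) + Z(15, 13)*(-2*(-8 + 5)) = 20178/(-312554) + (2 + 13²)*(-2*(-8 + 5)) = 20178*(-1/312554) + (2 + 169)*(-2*(-3)) = -10089/156277 + 171*6 = -10089/156277 + 1026 = 160330113/156277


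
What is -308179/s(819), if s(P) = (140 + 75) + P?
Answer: -6557/22 ≈ -298.05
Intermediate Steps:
s(P) = 215 + P
-308179/s(819) = -308179/(215 + 819) = -308179/1034 = -308179*1/1034 = -6557/22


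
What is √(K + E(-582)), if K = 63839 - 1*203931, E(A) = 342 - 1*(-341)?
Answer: I*√139409 ≈ 373.38*I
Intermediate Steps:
E(A) = 683 (E(A) = 342 + 341 = 683)
K = -140092 (K = 63839 - 203931 = -140092)
√(K + E(-582)) = √(-140092 + 683) = √(-139409) = I*√139409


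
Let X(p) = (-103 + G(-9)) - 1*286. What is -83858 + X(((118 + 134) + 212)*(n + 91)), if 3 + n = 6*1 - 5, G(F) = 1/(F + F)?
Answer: -1516447/18 ≈ -84247.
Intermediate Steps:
G(F) = 1/(2*F)
n = -2 (n = -3 + (6*1 - 5) = -3 + (6 - 5) = -3 + 1 = -2)
X(p) = -7003/18 (X(p) = (-103 + (½)/(-9)) - 1*286 = (-103 + (½)*(-⅑)) - 286 = (-103 - 1/18) - 286 = -1855/18 - 286 = -7003/18)
-83858 + X(((118 + 134) + 212)*(n + 91)) = -83858 - 7003/18 = -1516447/18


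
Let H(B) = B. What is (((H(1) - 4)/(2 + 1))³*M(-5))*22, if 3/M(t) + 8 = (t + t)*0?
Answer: 33/4 ≈ 8.2500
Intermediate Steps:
M(t) = -3/8 (M(t) = 3/(-8 + (t + t)*0) = 3/(-8 + (2*t)*0) = 3/(-8 + 0) = 3/(-8) = 3*(-⅛) = -3/8)
(((H(1) - 4)/(2 + 1))³*M(-5))*22 = (((1 - 4)/(2 + 1))³*(-3/8))*22 = ((-3/3)³*(-3/8))*22 = ((-3*⅓)³*(-3/8))*22 = ((-1)³*(-3/8))*22 = -1*(-3/8)*22 = (3/8)*22 = 33/4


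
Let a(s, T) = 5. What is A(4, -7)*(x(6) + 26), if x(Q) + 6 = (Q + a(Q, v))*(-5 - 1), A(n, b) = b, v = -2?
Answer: 322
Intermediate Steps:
x(Q) = -36 - 6*Q (x(Q) = -6 + (Q + 5)*(-5 - 1) = -6 + (5 + Q)*(-6) = -6 + (-30 - 6*Q) = -36 - 6*Q)
A(4, -7)*(x(6) + 26) = -7*((-36 - 6*6) + 26) = -7*((-36 - 36) + 26) = -7*(-72 + 26) = -7*(-46) = 322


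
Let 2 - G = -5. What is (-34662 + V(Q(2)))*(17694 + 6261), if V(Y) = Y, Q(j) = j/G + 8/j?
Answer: -5811578820/7 ≈ -8.3023e+8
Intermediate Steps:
G = 7 (G = 2 - 1*(-5) = 2 + 5 = 7)
Q(j) = 8/j + j/7 (Q(j) = j/7 + 8/j = 8/j + j/7)
(-34662 + V(Q(2)))*(17694 + 6261) = (-34662 + (8/2 + (1/7)*2))*(17694 + 6261) = (-34662 + (8*(1/2) + 2/7))*23955 = (-34662 + (4 + 2/7))*23955 = (-34662 + 30/7)*23955 = -242604/7*23955 = -5811578820/7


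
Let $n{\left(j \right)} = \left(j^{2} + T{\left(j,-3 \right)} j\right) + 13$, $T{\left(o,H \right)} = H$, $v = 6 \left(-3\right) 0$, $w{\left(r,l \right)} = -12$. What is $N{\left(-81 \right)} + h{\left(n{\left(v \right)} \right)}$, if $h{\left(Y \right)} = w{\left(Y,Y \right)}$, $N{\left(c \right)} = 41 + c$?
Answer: $-52$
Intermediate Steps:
$v = 0$ ($v = \left(-18\right) 0 = 0$)
$n{\left(j \right)} = 13 + j^{2} - 3 j$ ($n{\left(j \right)} = \left(j^{2} - 3 j\right) + 13 = 13 + j^{2} - 3 j$)
$h{\left(Y \right)} = -12$
$N{\left(-81 \right)} + h{\left(n{\left(v \right)} \right)} = \left(41 - 81\right) - 12 = -40 - 12 = -52$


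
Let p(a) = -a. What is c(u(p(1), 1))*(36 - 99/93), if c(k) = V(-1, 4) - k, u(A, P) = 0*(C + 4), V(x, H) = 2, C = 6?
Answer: 2166/31 ≈ 69.871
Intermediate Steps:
u(A, P) = 0 (u(A, P) = 0*(6 + 4) = 0*10 = 0)
c(k) = 2 - k
c(u(p(1), 1))*(36 - 99/93) = (2 - 1*0)*(36 - 99/93) = (2 + 0)*(36 - 99*1/93) = 2*(36 - 33/31) = 2*(1083/31) = 2166/31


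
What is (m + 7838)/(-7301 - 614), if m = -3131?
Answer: -4707/7915 ≈ -0.59469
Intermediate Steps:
(m + 7838)/(-7301 - 614) = (-3131 + 7838)/(-7301 - 614) = 4707/(-7915) = 4707*(-1/7915) = -4707/7915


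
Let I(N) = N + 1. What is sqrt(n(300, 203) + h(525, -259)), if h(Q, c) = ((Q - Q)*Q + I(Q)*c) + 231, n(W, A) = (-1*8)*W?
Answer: I*sqrt(138403) ≈ 372.03*I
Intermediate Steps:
I(N) = 1 + N
n(W, A) = -8*W
h(Q, c) = 231 + c*(1 + Q) (h(Q, c) = ((Q - Q)*Q + (1 + Q)*c) + 231 = (0*Q + c*(1 + Q)) + 231 = (0 + c*(1 + Q)) + 231 = c*(1 + Q) + 231 = 231 + c*(1 + Q))
sqrt(n(300, 203) + h(525, -259)) = sqrt(-8*300 + (231 - 259*(1 + 525))) = sqrt(-2400 + (231 - 259*526)) = sqrt(-2400 + (231 - 136234)) = sqrt(-2400 - 136003) = sqrt(-138403) = I*sqrt(138403)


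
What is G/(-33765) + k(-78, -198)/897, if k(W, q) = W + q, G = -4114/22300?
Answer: -1505892259/4894236750 ≈ -0.30769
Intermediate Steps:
G = -2057/11150 (G = -4114*1/22300 = -2057/11150 ≈ -0.18448)
G/(-33765) + k(-78, -198)/897 = -2057/11150/(-33765) + (-78 - 198)/897 = -2057/11150*(-1/33765) - 276*1/897 = 2057/376479750 - 4/13 = -1505892259/4894236750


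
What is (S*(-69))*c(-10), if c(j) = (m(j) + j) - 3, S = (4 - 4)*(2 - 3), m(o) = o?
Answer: 0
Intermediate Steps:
S = 0 (S = 0*(-1) = 0)
c(j) = -3 + 2*j (c(j) = (j + j) - 3 = 2*j - 3 = -3 + 2*j)
(S*(-69))*c(-10) = (0*(-69))*(-3 + 2*(-10)) = 0*(-3 - 20) = 0*(-23) = 0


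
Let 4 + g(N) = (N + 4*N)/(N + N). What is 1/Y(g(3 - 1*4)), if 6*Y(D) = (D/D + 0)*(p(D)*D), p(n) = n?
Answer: 8/3 ≈ 2.6667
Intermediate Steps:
g(N) = -3/2 (g(N) = -4 + (N + 4*N)/(N + N) = -4 + (5*N)/((2*N)) = -4 + (5*N)*(1/(2*N)) = -4 + 5/2 = -3/2)
Y(D) = D²/6 (Y(D) = ((D/D + 0)*(D*D))/6 = ((1 + 0)*D²)/6 = (1*D²)/6 = D²/6)
1/Y(g(3 - 1*4)) = 1/((-3/2)²/6) = 1/((⅙)*(9/4)) = 1/(3/8) = 8/3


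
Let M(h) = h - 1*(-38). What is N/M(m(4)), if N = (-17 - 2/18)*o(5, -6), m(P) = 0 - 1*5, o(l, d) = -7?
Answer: 98/27 ≈ 3.6296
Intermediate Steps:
m(P) = -5 (m(P) = 0 - 5 = -5)
M(h) = 38 + h (M(h) = h + 38 = 38 + h)
N = 1078/9 (N = (-17 - 2/18)*(-7) = (-17 - 2*1/18)*(-7) = (-17 - 1/9)*(-7) = -154/9*(-7) = 1078/9 ≈ 119.78)
N/M(m(4)) = 1078/(9*(38 - 5)) = (1078/9)/33 = (1078/9)*(1/33) = 98/27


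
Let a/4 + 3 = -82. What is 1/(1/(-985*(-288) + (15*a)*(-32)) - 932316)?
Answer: -446880/416633374079 ≈ -1.0726e-6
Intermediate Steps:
a = -340 (a = -12 + 4*(-82) = -12 - 328 = -340)
1/(1/(-985*(-288) + (15*a)*(-32)) - 932316) = 1/(1/(-985*(-288) + (15*(-340))*(-32)) - 932316) = 1/(1/(283680 - 5100*(-32)) - 932316) = 1/(1/(283680 + 163200) - 932316) = 1/(1/446880 - 932316) = 1/(-416633374079/446880) = -446880/416633374079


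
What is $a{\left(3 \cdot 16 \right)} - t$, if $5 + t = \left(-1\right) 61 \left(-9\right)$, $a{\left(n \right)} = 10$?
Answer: $-534$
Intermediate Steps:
$t = 544$ ($t = -5 + \left(-1\right) 61 \left(-9\right) = -5 - -549 = -5 + 549 = 544$)
$a{\left(3 \cdot 16 \right)} - t = 10 - 544 = -534$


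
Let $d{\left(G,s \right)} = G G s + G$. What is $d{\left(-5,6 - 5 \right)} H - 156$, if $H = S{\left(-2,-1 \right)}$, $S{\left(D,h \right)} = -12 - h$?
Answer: $-376$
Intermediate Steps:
$d{\left(G,s \right)} = G + s G^{2}$ ($d{\left(G,s \right)} = G^{2} s + G = s G^{2} + G = G + s G^{2}$)
$H = -11$ ($H = -12 - -1 = -12 + 1 = -11$)
$d{\left(-5,6 - 5 \right)} H - 156 = - 5 \left(1 - 5 \left(6 - 5\right)\right) \left(-11\right) - 156 = - 5 \left(1 - 5\right) \left(-11\right) - 156 = \left(-5\right) \left(-4\right) \left(-11\right) - 156 = 20 \left(-11\right) - 156 = -220 - 156 = -376$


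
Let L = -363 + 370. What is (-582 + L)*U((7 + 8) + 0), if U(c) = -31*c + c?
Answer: 258750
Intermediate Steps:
U(c) = -30*c
L = 7
(-582 + L)*U((7 + 8) + 0) = (-582 + 7)*(-30*((7 + 8) + 0)) = -(-17250)*(15 + 0) = -(-17250)*15 = -575*(-450) = 258750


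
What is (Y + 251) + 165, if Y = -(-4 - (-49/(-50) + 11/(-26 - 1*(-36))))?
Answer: 10552/25 ≈ 422.08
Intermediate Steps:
Y = 152/25 (Y = -(-4 - (-49*(-1/50) + 11/(-26 + 36))) = -(-4 - (49/50 + 11/10)) = -(-4 - 1*52/25) = -(-4 - 52/25) = -1*(-152/25) = 152/25 ≈ 6.0800)
(Y + 251) + 165 = (152/25 + 251) + 165 = 6427/25 + 165 = 10552/25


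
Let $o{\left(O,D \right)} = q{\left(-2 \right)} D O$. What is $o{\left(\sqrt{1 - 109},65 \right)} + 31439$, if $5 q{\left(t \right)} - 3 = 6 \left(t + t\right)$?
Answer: $31439 - 1638 i \sqrt{3} \approx 31439.0 - 2837.1 i$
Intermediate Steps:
$q{\left(t \right)} = \frac{3}{5} + \frac{12 t}{5}$ ($q{\left(t \right)} = \frac{3}{5} + \frac{6 \left(t + t\right)}{5} = \frac{3}{5} + \frac{6 \cdot 2 t}{5} = \frac{3}{5} + \frac{12 t}{5}$)
$o{\left(O,D \right)} = - \frac{21 D O}{5}$ ($o{\left(O,D \right)} = \left(\frac{3}{5} + \frac{12}{5} \left(-2\right)\right) D O = \left(\frac{3}{5} - \frac{24}{5}\right) D O = - \frac{21 D}{5} O = - \frac{21 D O}{5}$)
$o{\left(\sqrt{1 - 109},65 \right)} + 31439 = \left(- \frac{21}{5}\right) 65 \sqrt{1 - 109} + 31439 = \left(- \frac{21}{5}\right) 65 \sqrt{-108} + 31439 = \left(- \frac{21}{5}\right) 65 \cdot 6 i \sqrt{3} + 31439 = - 1638 i \sqrt{3} + 31439 = 31439 - 1638 i \sqrt{3}$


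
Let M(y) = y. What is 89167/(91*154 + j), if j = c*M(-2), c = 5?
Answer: 89167/14004 ≈ 6.3672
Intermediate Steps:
j = -10 (j = 5*(-2) = -10)
89167/(91*154 + j) = 89167/(91*154 - 10) = 89167/(14014 - 10) = 89167/14004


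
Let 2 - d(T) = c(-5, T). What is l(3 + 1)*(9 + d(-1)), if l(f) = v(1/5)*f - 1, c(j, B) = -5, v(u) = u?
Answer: -16/5 ≈ -3.2000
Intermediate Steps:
d(T) = 7 (d(T) = 2 - 1*(-5) = 2 + 5 = 7)
l(f) = -1 + f/5 (l(f) = f/5 - 1 = -1 + f/5)
l(3 + 1)*(9 + d(-1)) = (-1 + (3 + 1)/5)*(9 + 7) = (-1 + (⅕)*4)*16 = (-1 + ⅘)*16 = -⅕*16 = -16/5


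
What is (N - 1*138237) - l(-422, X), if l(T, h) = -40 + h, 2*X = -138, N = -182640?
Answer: -320768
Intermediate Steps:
X = -69 (X = (½)*(-138) = -69)
(N - 1*138237) - l(-422, X) = (-182640 - 1*138237) - (-40 - 69) = (-182640 - 138237) - 1*(-109) = -320877 + 109 = -320768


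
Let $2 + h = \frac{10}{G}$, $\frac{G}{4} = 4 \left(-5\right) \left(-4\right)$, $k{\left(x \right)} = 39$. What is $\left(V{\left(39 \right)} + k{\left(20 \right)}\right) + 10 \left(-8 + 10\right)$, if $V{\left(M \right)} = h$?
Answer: $\frac{1825}{32} \approx 57.031$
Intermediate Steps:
$G = 320$ ($G = 4 \cdot 4 \left(-5\right) \left(-4\right) = 4 \left(\left(-20\right) \left(-4\right)\right) = 4 \cdot 80 = 320$)
$h = - \frac{63}{32}$ ($h = -2 + \frac{10}{320} = -2 + 10 \cdot \frac{1}{320} = -2 + \frac{1}{32} = - \frac{63}{32} \approx -1.9688$)
$V{\left(M \right)} = - \frac{63}{32}$
$\left(V{\left(39 \right)} + k{\left(20 \right)}\right) + 10 \left(-8 + 10\right) = \left(- \frac{63}{32} + 39\right) + 10 \left(-8 + 10\right) = \frac{1185}{32} + 10 \cdot 2 = \frac{1185}{32} + 20 = \frac{1825}{32}$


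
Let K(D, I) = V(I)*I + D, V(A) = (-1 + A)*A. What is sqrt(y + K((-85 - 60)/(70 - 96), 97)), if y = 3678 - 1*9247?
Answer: sqrt(606845590)/26 ≈ 947.47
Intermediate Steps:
V(A) = A*(-1 + A)
K(D, I) = D + I**2*(-1 + I) (K(D, I) = (I*(-1 + I))*I + D = I**2*(-1 + I) + D = D + I**2*(-1 + I))
y = -5569 (y = 3678 - 9247 = -5569)
sqrt(y + K((-85 - 60)/(70 - 96), 97)) = sqrt(-5569 + ((-85 - 60)/(70 - 96) + 97**2*(-1 + 97))) = sqrt(-5569 + (-145/(-26) + 9409*96)) = sqrt(-5569 + (-145*(-1/26) + 903264)) = sqrt(-5569 + (145/26 + 903264)) = sqrt(-5569 + 23485009/26) = sqrt(23340215/26) = sqrt(606845590)/26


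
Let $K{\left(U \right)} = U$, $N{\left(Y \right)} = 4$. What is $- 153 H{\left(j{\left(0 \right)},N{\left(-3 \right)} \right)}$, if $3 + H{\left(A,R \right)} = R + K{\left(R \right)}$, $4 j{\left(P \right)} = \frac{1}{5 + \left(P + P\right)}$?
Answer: $-765$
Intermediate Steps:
$j{\left(P \right)} = \frac{1}{4 \left(5 + 2 P\right)}$ ($j{\left(P \right)} = \frac{1}{4 \left(5 + \left(P + P\right)\right)} = \frac{1}{4 \left(5 + 2 P\right)}$)
$H{\left(A,R \right)} = -3 + 2 R$ ($H{\left(A,R \right)} = -3 + \left(R + R\right) = -3 + 2 R$)
$- 153 H{\left(j{\left(0 \right)},N{\left(-3 \right)} \right)} = - 153 \left(-3 + 2 \cdot 4\right) = - 153 \left(-3 + 8\right) = \left(-153\right) 5 = -765$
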